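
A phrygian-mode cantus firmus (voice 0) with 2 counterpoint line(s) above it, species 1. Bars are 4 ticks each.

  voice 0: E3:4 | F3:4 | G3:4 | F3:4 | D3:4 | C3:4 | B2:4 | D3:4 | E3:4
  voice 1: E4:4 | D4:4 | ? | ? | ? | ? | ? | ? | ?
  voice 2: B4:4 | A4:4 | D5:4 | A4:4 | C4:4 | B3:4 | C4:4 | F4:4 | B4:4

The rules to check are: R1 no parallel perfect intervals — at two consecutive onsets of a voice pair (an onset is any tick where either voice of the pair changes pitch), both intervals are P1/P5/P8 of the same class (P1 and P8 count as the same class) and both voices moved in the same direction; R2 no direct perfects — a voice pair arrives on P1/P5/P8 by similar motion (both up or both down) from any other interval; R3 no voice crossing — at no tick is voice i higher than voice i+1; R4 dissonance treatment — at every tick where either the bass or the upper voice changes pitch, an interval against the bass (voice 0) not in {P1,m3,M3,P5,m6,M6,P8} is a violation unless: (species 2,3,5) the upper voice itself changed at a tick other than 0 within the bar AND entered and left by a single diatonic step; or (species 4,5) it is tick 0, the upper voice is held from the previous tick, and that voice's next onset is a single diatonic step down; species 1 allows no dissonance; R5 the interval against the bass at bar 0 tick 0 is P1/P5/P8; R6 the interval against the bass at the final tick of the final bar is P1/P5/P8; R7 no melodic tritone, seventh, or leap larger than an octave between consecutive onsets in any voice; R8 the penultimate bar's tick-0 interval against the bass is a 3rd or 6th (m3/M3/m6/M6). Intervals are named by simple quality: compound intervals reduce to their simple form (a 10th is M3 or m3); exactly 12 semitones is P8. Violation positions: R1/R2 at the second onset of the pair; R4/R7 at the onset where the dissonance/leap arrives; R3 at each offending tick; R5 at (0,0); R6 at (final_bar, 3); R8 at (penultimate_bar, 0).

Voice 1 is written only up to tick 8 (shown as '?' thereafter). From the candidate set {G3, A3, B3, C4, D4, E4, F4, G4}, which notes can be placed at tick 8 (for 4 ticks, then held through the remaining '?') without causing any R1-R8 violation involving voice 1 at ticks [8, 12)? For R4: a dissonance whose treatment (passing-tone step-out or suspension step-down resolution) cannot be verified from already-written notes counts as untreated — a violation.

G3: legal
A3: violates R4
B3: legal
C4: violates R4
D4: legal
E4: legal
F4: violates R4
G4: violates R1,R2

{B3, D4, E4, G3}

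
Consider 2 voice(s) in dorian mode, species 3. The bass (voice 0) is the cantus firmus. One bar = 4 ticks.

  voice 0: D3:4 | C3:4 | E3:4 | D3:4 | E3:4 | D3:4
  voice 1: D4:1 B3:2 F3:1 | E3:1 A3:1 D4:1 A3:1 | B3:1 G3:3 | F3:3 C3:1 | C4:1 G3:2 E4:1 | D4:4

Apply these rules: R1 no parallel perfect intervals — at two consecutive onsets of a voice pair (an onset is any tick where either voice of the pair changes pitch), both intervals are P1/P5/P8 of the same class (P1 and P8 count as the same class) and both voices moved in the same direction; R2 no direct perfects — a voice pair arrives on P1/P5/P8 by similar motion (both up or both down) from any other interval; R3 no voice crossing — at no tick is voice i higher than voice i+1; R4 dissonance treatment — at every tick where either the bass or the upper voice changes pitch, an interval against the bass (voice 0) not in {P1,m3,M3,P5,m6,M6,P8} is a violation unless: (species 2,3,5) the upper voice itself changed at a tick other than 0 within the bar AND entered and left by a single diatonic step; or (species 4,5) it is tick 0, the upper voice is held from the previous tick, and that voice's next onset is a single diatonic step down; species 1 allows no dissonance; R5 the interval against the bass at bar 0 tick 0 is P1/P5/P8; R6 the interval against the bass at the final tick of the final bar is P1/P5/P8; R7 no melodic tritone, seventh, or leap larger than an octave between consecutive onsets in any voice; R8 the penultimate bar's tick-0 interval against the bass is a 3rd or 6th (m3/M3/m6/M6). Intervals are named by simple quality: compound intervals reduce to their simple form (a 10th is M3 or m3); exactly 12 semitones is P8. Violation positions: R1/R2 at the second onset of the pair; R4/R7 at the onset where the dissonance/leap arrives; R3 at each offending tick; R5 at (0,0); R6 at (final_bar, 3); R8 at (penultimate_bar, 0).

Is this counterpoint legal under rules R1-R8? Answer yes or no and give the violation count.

bar 0: v0=D3 v1=D4 (P8)
bar 1: v0=C3 v1=E3 (M3)
bar 2: v0=E3 v1=B3 (P5)
bar 3: v0=D3 v1=F3 (m3)
bar 4: v0=E3 v1=C4 (m6)
bar 5: v0=D3 v1=D4 (P8)
  R7 @ bar0.3: B3->F3 leap 6st
  R4 @ bar1.2: C3/D4 M2 untreated
  R2 @ bar2.0: C3/A3 M6 -> E3/B3 P5 similar
  R3 @ bar3.3: D3 above C3
  R4 @ bar3.3: D3/C3 M2 untreated
  R1 @ bar5.0: E3/E4 P8 -> D3/D4 P8 similar

No (6 violations)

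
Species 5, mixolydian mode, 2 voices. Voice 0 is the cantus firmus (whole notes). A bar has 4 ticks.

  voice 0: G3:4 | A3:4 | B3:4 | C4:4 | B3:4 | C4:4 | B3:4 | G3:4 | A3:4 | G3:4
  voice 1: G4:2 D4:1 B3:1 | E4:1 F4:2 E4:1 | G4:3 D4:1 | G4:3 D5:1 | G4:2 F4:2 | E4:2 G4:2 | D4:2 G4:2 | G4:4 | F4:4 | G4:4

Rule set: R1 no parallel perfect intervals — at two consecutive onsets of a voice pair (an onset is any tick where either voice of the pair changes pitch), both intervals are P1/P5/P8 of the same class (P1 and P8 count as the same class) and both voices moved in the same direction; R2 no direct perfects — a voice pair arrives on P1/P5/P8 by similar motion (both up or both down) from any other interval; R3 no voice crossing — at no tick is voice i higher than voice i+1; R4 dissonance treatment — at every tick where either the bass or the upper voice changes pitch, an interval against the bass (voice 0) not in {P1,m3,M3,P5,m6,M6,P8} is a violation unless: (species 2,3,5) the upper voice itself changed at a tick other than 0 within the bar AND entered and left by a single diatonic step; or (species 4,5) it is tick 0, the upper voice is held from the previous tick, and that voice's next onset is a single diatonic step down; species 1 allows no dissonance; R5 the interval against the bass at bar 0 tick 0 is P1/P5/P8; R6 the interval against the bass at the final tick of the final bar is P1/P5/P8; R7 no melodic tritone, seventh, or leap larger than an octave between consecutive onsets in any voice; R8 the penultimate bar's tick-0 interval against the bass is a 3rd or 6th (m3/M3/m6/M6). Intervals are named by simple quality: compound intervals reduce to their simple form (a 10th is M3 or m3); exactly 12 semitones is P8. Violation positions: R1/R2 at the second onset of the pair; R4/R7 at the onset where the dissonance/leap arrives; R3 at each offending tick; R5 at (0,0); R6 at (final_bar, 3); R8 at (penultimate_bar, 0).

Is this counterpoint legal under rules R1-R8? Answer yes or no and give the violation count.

bar 0: v0=G3 v1=G4 (P8)
bar 1: v0=A3 v1=E4 (P5)
bar 2: v0=B3 v1=G4 (m6)
bar 3: v0=C4 v1=G4 (P5)
bar 4: v0=B3 v1=G4 (m6)
bar 5: v0=C4 v1=E4 (M3)
bar 6: v0=B3 v1=D4 (m3)
bar 7: v0=G3 v1=G4 (P8)
bar 8: v0=A3 v1=F4 (m6)
bar 9: v0=G3 v1=G4 (P8)
  R2 @ bar1.0: G3/B3 M3 -> A3/E4 P5 similar
  R2 @ bar3.0: B3/D4 m3 -> C4/G4 P5 similar
  R4 @ bar3.3: C4/D5 M2 untreated

No (3 violations)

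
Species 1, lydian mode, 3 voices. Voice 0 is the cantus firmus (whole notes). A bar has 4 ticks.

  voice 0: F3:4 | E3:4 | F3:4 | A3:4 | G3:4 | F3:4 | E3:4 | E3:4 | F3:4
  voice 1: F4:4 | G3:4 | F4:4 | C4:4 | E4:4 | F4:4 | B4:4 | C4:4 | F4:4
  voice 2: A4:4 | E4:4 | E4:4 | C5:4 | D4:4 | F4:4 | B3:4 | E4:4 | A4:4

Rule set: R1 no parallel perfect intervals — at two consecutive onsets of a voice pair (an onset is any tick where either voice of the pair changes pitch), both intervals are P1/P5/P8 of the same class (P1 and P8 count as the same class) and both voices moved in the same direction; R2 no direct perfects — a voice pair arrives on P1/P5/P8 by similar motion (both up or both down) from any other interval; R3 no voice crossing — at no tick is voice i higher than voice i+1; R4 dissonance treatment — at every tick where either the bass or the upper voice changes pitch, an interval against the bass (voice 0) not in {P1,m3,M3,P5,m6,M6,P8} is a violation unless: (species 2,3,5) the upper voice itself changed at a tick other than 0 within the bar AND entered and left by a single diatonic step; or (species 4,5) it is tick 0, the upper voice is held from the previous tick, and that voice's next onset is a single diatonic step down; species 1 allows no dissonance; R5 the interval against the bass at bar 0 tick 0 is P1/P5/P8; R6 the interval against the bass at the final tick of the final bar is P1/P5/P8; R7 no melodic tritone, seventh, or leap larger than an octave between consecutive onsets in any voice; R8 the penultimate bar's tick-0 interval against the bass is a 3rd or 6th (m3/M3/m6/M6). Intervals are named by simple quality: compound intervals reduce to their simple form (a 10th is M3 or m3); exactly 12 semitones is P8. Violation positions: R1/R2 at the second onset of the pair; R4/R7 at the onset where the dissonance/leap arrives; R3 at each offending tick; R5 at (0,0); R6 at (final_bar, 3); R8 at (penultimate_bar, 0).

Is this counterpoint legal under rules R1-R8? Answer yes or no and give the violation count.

bar 0: v0=F3 v1=F4 v2=A4 (M3)
bar 1: v0=E3 v1=G3 v2=E4 (P8)
bar 2: v0=F3 v1=F4 v2=E4 (M7)
bar 3: v0=A3 v1=C4 v2=C5 (m3)
bar 4: v0=G3 v1=E4 v2=D4 (P5)
bar 5: v0=F3 v1=F4 v2=F4 (P8)
bar 6: v0=E3 v1=B4 v2=B3 (P5)
bar 7: v0=E3 v1=C4 v2=E4 (P8)
bar 8: v0=F3 v1=F4 v2=A4 (M3)
  R5 @ bar0.0: opens on M3
  R2 @ bar1.0: F3/A4 M3 -> E3/E4 P8 similar
  R7 @ bar1.0: F4->G3 leap 10st
  R2 @ bar2.0: E3/G3 m3 -> F3/F4 P8 similar
  R3 @ bar2.0: F4 above E4
  R4 @ bar2.0: F3/E4 M7 untreated
  R7 @ bar2.0: G3->F4 leap 10st
  R3 @ bar2.1: F4 above E4
  R3 @ bar2.2: F4 above E4
  R3 @ bar2.3: F4 above E4
  R2 @ bar4.0: A3/C5 m3 -> G3/D4 P5 similar
  R3 @ bar4.0: E4 above D4
  R7 @ bar4.0: C5->D4 leap 10st
  R3 @ bar4.1: E4 above D4
  R3 @ bar4.2: E4 above D4
  R3 @ bar4.3: E4 above D4
  R2 @ bar5.0: E4/D4 M2 -> F4/F4 P1 similar
  R2 @ bar6.0: F3/F4 P8 -> E3/B3 P5 similar
  R3 @ bar6.0: B4 above B3
  R7 @ bar6.0: F4->B4 leap 6st
  R7 @ bar6.0: F4->B3 leap 6st
  R3 @ bar6.1: B4 above B3
  R3 @ bar6.2: B4 above B3
  R3 @ bar6.3: B4 above B3
  R7 @ bar7.0: B4->C4 leap 11st
  R8 @ bar7.0: penult P8 not 3rd/6th
  R2 @ bar8.0: E3/C4 m6 -> F3/F4 P8 similar
  R6 @ bar8.3: closes on M3

No (28 violations)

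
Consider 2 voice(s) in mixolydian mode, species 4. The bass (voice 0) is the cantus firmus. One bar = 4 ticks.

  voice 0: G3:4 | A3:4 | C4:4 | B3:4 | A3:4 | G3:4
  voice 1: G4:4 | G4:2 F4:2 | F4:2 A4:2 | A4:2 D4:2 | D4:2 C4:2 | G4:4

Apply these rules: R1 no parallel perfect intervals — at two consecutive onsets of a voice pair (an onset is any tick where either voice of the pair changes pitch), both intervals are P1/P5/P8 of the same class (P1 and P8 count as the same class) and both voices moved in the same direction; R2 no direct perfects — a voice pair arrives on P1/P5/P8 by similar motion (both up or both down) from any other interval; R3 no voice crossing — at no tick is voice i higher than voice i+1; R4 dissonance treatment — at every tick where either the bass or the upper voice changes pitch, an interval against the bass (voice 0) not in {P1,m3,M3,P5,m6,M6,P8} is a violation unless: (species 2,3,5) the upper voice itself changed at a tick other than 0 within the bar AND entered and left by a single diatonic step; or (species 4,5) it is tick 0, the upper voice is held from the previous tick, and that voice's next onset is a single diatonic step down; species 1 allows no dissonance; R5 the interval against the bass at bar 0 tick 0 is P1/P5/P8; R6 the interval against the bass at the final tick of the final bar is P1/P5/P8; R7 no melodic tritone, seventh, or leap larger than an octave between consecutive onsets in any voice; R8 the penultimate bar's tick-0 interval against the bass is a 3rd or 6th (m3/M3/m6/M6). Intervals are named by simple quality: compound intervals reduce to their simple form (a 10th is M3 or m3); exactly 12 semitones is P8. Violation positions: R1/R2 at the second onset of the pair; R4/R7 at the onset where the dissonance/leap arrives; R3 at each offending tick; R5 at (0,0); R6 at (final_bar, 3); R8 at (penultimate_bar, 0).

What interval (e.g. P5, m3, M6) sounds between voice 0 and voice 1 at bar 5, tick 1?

P8

voice 0=G3 voice 1=G4 -> P8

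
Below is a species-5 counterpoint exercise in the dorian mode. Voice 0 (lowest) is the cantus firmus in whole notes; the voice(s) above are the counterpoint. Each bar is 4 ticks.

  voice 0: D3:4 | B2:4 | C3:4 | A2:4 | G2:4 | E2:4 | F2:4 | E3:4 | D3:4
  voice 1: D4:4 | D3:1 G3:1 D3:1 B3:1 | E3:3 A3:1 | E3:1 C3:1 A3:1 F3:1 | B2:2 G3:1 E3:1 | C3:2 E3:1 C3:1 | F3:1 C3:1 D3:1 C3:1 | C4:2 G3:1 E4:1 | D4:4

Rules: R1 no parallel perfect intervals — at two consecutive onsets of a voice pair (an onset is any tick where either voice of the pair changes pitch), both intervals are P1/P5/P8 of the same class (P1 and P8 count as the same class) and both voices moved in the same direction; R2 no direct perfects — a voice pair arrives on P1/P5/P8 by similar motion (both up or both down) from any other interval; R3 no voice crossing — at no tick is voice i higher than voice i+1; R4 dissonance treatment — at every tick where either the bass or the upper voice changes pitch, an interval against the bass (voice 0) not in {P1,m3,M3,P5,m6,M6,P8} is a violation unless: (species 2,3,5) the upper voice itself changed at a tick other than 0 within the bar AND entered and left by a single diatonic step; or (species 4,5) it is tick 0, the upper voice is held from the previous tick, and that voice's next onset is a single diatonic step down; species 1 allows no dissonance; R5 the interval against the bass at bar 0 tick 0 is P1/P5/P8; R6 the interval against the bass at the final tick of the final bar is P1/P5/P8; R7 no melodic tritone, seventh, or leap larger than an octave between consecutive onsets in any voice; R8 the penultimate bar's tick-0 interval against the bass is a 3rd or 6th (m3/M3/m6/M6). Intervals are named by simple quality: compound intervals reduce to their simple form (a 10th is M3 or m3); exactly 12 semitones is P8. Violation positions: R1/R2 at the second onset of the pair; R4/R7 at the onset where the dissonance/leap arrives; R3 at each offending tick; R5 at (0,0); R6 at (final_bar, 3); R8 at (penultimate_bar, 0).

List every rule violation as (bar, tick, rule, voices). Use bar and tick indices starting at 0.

bar 0: v0=D3 v1=D4 downbeat P8
bar 1: v0=B2 v1=D3 downbeat m3
bar 2: v0=C3 v1=E3 downbeat M3
bar 3: v0=A2 v1=E3 downbeat P5
bar 4: v0=G2 v1=B2 downbeat M3
bar 5: v0=E2 v1=C3 downbeat m6
bar 6: v0=F2 v1=F3 downbeat P8
bar 7: v0=E3 v1=C4 downbeat m6
bar 8: v0=D3 v1=D4 downbeat P8
  -> R2 @ bar 3 tick 0 v(0, 1): C3/A3 M6 -> A2/E3 P5 similar
  -> R7 @ bar 4 tick 0 v(1,): F3->B2 leap 6st
  -> R2 @ bar 6 tick 0 v(0, 1): E2/C3 m6 -> F2/F3 P8 similar
  -> R7 @ bar 7 tick 0 v(0,): F2->E3 leap 11st
  -> R1 @ bar 8 tick 0 v(0, 1): E3/E4 P8 -> D3/D4 P8 similar

(3, 0, R2, (0, 1))
(4, 0, R7, (1,))
(6, 0, R2, (0, 1))
(7, 0, R7, (0,))
(8, 0, R1, (0, 1))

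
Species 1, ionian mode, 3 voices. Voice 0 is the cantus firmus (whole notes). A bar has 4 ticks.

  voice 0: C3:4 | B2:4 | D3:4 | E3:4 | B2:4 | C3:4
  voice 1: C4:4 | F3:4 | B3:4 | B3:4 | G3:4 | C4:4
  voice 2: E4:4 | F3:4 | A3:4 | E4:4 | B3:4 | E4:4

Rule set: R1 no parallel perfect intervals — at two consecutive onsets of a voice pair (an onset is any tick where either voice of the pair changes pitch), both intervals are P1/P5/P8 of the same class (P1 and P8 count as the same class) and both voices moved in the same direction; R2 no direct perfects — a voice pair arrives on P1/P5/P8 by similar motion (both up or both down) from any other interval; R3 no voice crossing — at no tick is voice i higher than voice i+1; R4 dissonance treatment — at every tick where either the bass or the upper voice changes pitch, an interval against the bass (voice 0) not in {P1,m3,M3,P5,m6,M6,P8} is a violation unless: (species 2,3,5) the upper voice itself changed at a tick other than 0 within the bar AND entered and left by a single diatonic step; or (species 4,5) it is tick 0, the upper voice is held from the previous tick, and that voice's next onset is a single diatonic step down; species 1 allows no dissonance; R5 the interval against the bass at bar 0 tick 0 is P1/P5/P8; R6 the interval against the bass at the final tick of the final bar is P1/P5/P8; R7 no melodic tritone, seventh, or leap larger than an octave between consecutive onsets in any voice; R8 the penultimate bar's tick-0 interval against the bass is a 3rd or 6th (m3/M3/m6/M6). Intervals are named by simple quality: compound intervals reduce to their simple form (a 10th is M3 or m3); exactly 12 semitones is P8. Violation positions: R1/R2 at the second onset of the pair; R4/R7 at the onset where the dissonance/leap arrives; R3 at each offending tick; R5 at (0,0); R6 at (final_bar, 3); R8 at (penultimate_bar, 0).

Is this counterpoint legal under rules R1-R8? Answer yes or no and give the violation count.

bar 0: v0=C3 v1=C4 v2=E4 (M3)
bar 1: v0=B2 v1=F3 v2=F3 (TT)
bar 2: v0=D3 v1=B3 v2=A3 (P5)
bar 3: v0=E3 v1=B3 v2=E4 (P8)
bar 4: v0=B2 v1=G3 v2=B3 (P8)
bar 5: v0=C3 v1=C4 v2=E4 (M3)
  R5 @ bar0.0: opens on M3
  R2 @ bar1.0: C4/E4 M3 -> F3/F3 P1 similar
  R4 @ bar1.0: B2/F3 TT untreated
  R4 @ bar1.0: B2/F3 TT untreated
  R7 @ bar1.0: E4->F3 leap 11st
  R2 @ bar2.0: B2/F3 TT -> D3/A3 P5 similar
  R3 @ bar2.0: B3 above A3
  R7 @ bar2.0: F3->B3 leap 6st
  R3 @ bar2.1: B3 above A3
  R3 @ bar2.2: B3 above A3
  R3 @ bar2.3: B3 above A3
  R2 @ bar3.0: D3/A3 P5 -> E3/E4 P8 similar
  R1 @ bar4.0: E3/E4 P8 -> B2/B3 P8 similar
  R8 @ bar4.0: penult P8 not 3rd/6th
  R2 @ bar5.0: B2/G3 m6 -> C3/C4 P8 similar
  R6 @ bar5.3: closes on M3

No (16 violations)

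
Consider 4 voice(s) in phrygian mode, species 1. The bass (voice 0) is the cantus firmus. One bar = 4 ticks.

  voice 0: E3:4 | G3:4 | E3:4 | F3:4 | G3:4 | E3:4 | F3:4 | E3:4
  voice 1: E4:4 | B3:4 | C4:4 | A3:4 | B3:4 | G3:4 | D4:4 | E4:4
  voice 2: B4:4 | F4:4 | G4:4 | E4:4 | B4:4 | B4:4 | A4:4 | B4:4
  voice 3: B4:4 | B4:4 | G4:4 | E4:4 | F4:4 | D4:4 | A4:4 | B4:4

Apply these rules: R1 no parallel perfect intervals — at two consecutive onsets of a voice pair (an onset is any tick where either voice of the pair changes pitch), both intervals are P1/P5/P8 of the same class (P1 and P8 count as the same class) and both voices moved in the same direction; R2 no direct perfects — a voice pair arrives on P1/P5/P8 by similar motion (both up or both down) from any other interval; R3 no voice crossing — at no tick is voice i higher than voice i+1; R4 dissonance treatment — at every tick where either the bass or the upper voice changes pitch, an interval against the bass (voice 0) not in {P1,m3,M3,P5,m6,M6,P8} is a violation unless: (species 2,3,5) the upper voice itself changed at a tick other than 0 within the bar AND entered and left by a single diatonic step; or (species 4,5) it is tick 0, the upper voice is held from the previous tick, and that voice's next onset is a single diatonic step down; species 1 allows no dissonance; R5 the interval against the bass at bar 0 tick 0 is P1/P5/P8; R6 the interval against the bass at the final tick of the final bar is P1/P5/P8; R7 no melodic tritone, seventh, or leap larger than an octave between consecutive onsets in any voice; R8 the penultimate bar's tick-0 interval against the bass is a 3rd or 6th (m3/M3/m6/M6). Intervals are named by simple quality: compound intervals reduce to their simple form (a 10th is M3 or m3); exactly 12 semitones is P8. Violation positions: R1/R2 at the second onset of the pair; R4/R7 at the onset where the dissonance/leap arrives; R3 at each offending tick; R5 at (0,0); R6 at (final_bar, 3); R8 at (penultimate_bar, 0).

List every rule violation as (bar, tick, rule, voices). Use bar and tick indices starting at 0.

(1, 0, R4, (0, 2))
(1, 0, R7, (2,))
(2, 0, R2, (1, 2))
(3, 0, R1, (1, 2))
(3, 0, R1, (1, 3))
(3, 0, R1, (2, 3))
(3, 0, R4, (0, 2))
(3, 0, R4, (0, 3))
(4, 0, R2, (1, 2))
(4, 0, R3, (2, 3))
(4, 0, R4, (0, 3))
(4, 1, R3, (2, 3))
(4, 2, R3, (2, 3))
(4, 3, R3, (2, 3))
(5, 0, R2, (1, 3))
(5, 0, R3, (2, 3))
(5, 0, R4, (0, 3))
(5, 1, R3, (2, 3))
(5, 2, R3, (2, 3))
(5, 3, R3, (2, 3))
(6, 0, R1, (1, 3))
(7, 0, R1, (1, 2))
(7, 0, R1, (1, 3))
(7, 0, R1, (2, 3))

bar 0: v0=E3 v1=E4 v2=B4 v3=B4 downbeat P5
bar 1: v0=G3 v1=B3 v2=F4 v3=B4 downbeat M3
bar 2: v0=E3 v1=C4 v2=G4 v3=G4 downbeat m3
bar 3: v0=F3 v1=A3 v2=E4 v3=E4 downbeat M7
bar 4: v0=G3 v1=B3 v2=B4 v3=F4 downbeat m7
bar 5: v0=E3 v1=G3 v2=B4 v3=D4 downbeat m7
bar 6: v0=F3 v1=D4 v2=A4 v3=A4 downbeat M3
bar 7: v0=E3 v1=E4 v2=B4 v3=B4 downbeat P5
  -> R4 @ bar 1 tick 0 v(0, 2): G3/F4 m7 untreated
  -> R7 @ bar 1 tick 0 v(2,): B4->F4 leap 6st
  -> R2 @ bar 2 tick 0 v(1, 2): B3/F4 TT -> C4/G4 P5 similar
  -> R1 @ bar 3 tick 0 v(1, 2): C4/G4 P5 -> A3/E4 P5 similar
  -> R1 @ bar 3 tick 0 v(1, 3): C4/G4 P5 -> A3/E4 P5 similar
  -> R1 @ bar 3 tick 0 v(2, 3): G4/G4 P1 -> E4/E4 P1 similar
  -> R4 @ bar 3 tick 0 v(0, 2): F3/E4 M7 untreated
  -> R4 @ bar 3 tick 0 v(0, 3): F3/E4 M7 untreated
  -> R2 @ bar 4 tick 0 v(1, 2): A3/E4 P5 -> B3/B4 P8 similar
  -> R3 @ bar 4 tick 0 v(2, 3): B4 above F4
  -> R4 @ bar 4 tick 0 v(0, 3): G3/F4 m7 untreated
  -> R3 @ bar 4 tick 1 v(2, 3): B4 above F4
  -> R3 @ bar 4 tick 2 v(2, 3): B4 above F4
  -> R3 @ bar 4 tick 3 v(2, 3): B4 above F4
  -> R2 @ bar 5 tick 0 v(1, 3): B3/F4 TT -> G3/D4 P5 similar
  -> R3 @ bar 5 tick 0 v(2, 3): B4 above D4
  -> R4 @ bar 5 tick 0 v(0, 3): E3/D4 m7 untreated
  -> R3 @ bar 5 tick 1 v(2, 3): B4 above D4
  -> R3 @ bar 5 tick 2 v(2, 3): B4 above D4
  -> R3 @ bar 5 tick 3 v(2, 3): B4 above D4
  -> R1 @ bar 6 tick 0 v(1, 3): G3/D4 P5 -> D4/A4 P5 similar
  -> R1 @ bar 7 tick 0 v(1, 2): D4/A4 P5 -> E4/B4 P5 similar
  -> R1 @ bar 7 tick 0 v(1, 3): D4/A4 P5 -> E4/B4 P5 similar
  -> R1 @ bar 7 tick 0 v(2, 3): A4/A4 P1 -> B4/B4 P1 similar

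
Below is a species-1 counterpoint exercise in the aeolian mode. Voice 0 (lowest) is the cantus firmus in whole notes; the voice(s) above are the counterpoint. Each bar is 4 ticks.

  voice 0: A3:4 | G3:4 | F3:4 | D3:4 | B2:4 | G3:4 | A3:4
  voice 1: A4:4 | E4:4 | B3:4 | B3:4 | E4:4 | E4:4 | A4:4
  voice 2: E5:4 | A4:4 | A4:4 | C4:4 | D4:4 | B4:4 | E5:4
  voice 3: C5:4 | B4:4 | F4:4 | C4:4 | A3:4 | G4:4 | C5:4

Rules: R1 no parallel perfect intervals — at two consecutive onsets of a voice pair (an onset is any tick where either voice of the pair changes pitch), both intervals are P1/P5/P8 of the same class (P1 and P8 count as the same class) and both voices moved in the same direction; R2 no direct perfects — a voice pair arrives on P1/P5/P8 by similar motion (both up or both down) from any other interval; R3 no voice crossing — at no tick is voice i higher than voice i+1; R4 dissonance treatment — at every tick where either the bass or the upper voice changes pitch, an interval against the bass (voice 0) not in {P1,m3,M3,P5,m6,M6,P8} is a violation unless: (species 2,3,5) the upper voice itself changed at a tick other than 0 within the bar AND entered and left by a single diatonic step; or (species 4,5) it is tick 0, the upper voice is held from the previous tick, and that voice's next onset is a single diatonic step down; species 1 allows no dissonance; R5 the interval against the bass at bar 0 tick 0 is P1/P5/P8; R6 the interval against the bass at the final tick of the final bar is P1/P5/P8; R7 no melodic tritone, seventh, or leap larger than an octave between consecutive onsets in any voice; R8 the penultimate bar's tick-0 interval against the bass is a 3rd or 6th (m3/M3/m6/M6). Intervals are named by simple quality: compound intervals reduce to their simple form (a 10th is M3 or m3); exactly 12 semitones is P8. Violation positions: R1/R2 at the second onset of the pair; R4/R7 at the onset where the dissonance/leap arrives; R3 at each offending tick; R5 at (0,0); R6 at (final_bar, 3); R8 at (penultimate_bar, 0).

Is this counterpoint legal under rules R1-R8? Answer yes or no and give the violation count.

bar 0: v0=A3 v1=A4 v2=E5 v3=C5 (m3)
bar 1: v0=G3 v1=E4 v2=A4 v3=B4 (M3)
bar 2: v0=F3 v1=B3 v2=A4 v3=F4 (P8)
bar 3: v0=D3 v1=B3 v2=C4 v3=C4 (m7)
bar 4: v0=B2 v1=E4 v2=D4 v3=A3 (m7)
bar 5: v0=G3 v1=E4 v2=B4 v3=G4 (P8)
bar 6: v0=A3 v1=A4 v2=E5 v3=C5 (m3)
  R3 @ bar0.0: E5 above C5
  R5 @ bar0.0: opens on m3
  R3 @ bar0.1: E5 above C5
  R3 @ bar0.2: E5 above C5
  R3 @ bar0.3: E5 above C5
  R2 @ bar1.0: A4/C5 m3 -> E4/B4 P5 similar
  R4 @ bar1.0: G3/A4 M2 untreated
  R2 @ bar2.0: G3/B4 M3 -> F3/F4 P8 similar
  R3 @ bar2.0: A4 above F4
  R4 @ bar2.0: F3/B3 TT untreated
  R7 @ bar2.0: B4->F4 leap 6st
  R3 @ bar2.1: A4 above F4
  R3 @ bar2.2: A4 above F4
  R3 @ bar2.3: A4 above F4
  R2 @ bar3.0: A4/F4 M3 -> C4/C4 P1 similar
  R4 @ bar3.0: D3/C4 m7 untreated
  R4 @ bar3.0: D3/C4 m7 untreated
  R3 @ bar4.0: E4 above D4
  R3 @ bar4.0: D4 above A3
  R4 @ bar4.0: B2/E4 P4 untreated
  R4 @ bar4.0: B2/A3 m7 untreated
  R3 @ bar4.1: E4 above D4
  R3 @ bar4.1: D4 above A3
  R3 @ bar4.2: E4 above D4
  R3 @ bar4.2: D4 above A3
  R3 @ bar4.3: E4 above D4
  R3 @ bar4.3: D4 above A3
  R2 @ bar5.0: B2/A3 m7 -> G3/G4 P8 similar
  R3 @ bar5.0: B4 above G4
  R7 @ bar5.0: A3->G4 leap 10st
  R8 @ bar5.0: penult P8 not 3rd/6th
  R3 @ bar5.1: B4 above G4
  R3 @ bar5.2: B4 above G4
  R3 @ bar5.3: B4 above G4
  R1 @ bar6.0: E4/B4 P5 -> A4/E5 P5 similar
  R2 @ bar6.0: G3/E4 M6 -> A3/A4 P8 similar
  R2 @ bar6.0: G3/B4 M3 -> A3/E5 P5 similar
  R3 @ bar6.0: E5 above C5
  R3 @ bar6.1: E5 above C5
  R3 @ bar6.2: E5 above C5
  R3 @ bar6.3: E5 above C5
  R6 @ bar6.3: closes on m3

No (42 violations)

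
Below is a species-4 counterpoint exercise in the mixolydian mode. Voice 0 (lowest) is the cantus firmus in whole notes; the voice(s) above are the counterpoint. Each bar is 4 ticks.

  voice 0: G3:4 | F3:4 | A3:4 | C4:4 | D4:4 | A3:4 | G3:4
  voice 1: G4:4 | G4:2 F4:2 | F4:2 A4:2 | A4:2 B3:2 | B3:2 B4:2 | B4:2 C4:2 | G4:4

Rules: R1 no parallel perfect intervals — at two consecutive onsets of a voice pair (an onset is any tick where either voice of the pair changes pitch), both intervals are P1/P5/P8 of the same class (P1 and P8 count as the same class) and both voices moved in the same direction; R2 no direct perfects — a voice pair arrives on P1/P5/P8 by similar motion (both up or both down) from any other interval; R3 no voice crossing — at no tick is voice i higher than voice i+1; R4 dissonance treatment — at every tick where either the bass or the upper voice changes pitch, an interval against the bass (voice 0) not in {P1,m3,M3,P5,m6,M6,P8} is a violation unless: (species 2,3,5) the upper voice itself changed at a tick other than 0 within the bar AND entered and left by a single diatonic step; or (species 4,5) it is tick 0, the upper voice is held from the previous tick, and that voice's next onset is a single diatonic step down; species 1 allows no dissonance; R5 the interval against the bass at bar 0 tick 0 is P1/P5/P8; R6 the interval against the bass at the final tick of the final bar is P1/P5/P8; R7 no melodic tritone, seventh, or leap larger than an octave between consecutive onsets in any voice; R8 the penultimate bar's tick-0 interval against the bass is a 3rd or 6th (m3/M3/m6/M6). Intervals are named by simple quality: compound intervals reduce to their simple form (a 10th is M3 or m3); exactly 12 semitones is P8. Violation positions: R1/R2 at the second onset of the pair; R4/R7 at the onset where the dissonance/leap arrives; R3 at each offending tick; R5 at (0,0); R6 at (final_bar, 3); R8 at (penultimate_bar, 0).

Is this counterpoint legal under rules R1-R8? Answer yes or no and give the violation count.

bar 0: v0=G3 v1=G4 (P8)
bar 1: v0=F3 v1=G4 (M2)
bar 2: v0=A3 v1=F4 (m6)
bar 3: v0=C4 v1=A4 (M6)
bar 4: v0=D4 v1=B3 (m3)
bar 5: v0=A3 v1=B4 (M2)
bar 6: v0=G3 v1=G4 (P8)
  R3 @ bar3.2: C4 above B3
  R4 @ bar3.2: C4/B3 m2 untreated
  R7 @ bar3.2: A4->B3 leap 10st
  R3 @ bar3.3: C4 above B3
  R3 @ bar4.0: D4 above B3
  R3 @ bar4.1: D4 above B3
  R4 @ bar5.0: A3/B4 M2 untreated
  R8 @ bar5.0: penult M2 not 3rd/6th
  R7 @ bar5.2: B4->C4 leap 11st

No (9 violations)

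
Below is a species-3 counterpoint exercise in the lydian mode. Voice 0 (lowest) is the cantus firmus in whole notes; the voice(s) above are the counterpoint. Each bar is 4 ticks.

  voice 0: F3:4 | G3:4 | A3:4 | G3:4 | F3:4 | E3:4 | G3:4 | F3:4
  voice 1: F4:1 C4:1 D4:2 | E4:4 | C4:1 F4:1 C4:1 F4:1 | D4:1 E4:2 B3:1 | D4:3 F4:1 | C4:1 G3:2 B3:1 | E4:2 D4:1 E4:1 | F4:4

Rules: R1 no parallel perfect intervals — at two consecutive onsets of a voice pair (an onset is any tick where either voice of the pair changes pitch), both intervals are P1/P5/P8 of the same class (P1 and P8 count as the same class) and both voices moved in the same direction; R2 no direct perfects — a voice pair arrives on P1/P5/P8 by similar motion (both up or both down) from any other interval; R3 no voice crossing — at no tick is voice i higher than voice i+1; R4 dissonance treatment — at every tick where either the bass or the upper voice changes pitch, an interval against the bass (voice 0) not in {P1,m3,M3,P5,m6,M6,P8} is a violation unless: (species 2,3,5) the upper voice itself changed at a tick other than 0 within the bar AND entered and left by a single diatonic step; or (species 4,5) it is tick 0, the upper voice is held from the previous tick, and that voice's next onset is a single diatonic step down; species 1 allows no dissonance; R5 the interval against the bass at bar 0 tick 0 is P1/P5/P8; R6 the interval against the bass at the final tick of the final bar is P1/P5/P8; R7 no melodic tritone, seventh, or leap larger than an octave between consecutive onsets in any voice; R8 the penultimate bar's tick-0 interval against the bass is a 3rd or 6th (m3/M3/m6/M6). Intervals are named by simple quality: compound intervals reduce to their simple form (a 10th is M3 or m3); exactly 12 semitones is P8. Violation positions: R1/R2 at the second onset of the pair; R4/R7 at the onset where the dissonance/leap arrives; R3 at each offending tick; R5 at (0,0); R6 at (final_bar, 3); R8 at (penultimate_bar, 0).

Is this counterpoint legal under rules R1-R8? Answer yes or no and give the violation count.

bar 0: v0=F3 v1=F4 (P8)
bar 1: v0=G3 v1=E4 (M6)
bar 2: v0=A3 v1=C4 (m3)
bar 3: v0=G3 v1=D4 (P5)
bar 4: v0=F3 v1=D4 (M6)
bar 5: v0=E3 v1=C4 (m6)
bar 6: v0=G3 v1=E4 (M6)
bar 7: v0=F3 v1=F4 (P8)
  R2 @ bar3.0: A3/F4 m6 -> G3/D4 P5 similar

No (1 violations)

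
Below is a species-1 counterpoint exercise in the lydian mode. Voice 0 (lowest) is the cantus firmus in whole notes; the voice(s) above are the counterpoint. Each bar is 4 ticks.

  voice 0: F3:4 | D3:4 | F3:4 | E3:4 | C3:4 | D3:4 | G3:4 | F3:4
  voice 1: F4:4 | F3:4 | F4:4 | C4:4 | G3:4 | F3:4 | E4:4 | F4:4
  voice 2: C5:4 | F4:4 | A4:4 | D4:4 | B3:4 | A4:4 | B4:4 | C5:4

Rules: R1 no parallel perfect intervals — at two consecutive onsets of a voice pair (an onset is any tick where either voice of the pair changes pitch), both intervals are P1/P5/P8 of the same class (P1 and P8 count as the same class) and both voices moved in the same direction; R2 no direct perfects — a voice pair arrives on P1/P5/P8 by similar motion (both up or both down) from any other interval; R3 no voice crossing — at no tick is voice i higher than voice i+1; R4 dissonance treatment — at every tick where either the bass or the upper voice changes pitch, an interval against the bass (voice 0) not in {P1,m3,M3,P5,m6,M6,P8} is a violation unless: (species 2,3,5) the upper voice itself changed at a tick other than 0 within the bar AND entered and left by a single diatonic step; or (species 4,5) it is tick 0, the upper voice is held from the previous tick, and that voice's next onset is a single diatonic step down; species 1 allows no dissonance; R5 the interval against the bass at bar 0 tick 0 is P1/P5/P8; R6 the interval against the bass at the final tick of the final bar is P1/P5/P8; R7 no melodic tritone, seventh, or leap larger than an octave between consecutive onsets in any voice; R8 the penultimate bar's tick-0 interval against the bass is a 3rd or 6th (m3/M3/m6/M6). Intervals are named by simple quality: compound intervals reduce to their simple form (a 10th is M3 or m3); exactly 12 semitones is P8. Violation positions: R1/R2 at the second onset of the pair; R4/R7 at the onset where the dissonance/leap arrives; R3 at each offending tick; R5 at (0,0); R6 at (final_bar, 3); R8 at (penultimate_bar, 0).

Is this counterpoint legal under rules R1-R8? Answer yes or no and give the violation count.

No (10 violations)

bar 0: v0=F3 v1=F4 v2=C5 (P5)
bar 1: v0=D3 v1=F3 v2=F4 (m3)
bar 2: v0=F3 v1=F4 v2=A4 (M3)
bar 3: v0=E3 v1=C4 v2=D4 (m7)
bar 4: v0=C3 v1=G3 v2=B3 (M7)
bar 5: v0=D3 v1=F3 v2=A4 (P5)
bar 6: v0=G3 v1=E4 v2=B4 (M3)
bar 7: v0=F3 v1=F4 v2=C5 (P5)
  R2 @ bar1.0: F4/C5 P5 -> F3/F4 P8 similar
  R2 @ bar2.0: D3/F3 m3 -> F3/F4 P8 similar
  R4 @ bar3.0: E3/D4 m7 untreated
  R2 @ bar4.0: E3/C4 m6 -> C3/G3 P5 similar
  R4 @ bar4.0: C3/B3 M7 untreated
  R2 @ bar5.0: C3/B3 M7 -> D3/A4 P5 similar
  R7 @ bar5.0: B3->A4 leap 10st
  R2 @ bar6.0: F3/A4 M3 -> E4/B4 P5 similar
  R7 @ bar6.0: F3->E4 leap 11st
  R1 @ bar7.0: E4/B4 P5 -> F4/C5 P5 similar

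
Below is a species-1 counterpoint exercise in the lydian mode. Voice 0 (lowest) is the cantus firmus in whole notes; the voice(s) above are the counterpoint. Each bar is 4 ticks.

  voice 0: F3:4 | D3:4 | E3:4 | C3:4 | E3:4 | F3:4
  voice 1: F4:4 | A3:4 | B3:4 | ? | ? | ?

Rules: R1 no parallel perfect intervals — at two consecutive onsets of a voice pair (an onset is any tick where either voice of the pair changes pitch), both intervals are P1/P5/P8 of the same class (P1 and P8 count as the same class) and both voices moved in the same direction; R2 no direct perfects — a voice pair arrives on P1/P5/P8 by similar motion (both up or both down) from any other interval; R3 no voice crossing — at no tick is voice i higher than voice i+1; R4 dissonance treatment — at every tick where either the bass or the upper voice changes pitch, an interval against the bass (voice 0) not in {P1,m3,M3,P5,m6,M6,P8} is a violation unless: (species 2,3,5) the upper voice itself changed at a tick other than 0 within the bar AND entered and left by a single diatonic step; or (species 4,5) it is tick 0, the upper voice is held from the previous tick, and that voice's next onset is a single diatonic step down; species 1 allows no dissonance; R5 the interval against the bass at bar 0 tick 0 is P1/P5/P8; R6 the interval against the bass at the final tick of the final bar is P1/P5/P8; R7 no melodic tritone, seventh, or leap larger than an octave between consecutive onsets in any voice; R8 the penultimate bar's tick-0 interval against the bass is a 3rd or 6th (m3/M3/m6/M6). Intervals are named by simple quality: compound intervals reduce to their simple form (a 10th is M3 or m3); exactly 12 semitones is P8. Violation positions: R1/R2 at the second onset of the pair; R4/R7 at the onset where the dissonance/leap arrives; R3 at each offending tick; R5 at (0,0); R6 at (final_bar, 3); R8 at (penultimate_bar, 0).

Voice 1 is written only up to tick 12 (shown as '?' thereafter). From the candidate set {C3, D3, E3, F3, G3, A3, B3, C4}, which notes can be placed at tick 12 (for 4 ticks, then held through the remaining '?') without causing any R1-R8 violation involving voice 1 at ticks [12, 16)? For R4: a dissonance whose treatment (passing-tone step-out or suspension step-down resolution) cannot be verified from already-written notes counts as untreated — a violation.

C3: violates R2,R7
D3: violates R4
E3: legal
F3: violates R4,R7
G3: violates R1
A3: legal
B3: violates R4
C4: legal

{A3, C4, E3}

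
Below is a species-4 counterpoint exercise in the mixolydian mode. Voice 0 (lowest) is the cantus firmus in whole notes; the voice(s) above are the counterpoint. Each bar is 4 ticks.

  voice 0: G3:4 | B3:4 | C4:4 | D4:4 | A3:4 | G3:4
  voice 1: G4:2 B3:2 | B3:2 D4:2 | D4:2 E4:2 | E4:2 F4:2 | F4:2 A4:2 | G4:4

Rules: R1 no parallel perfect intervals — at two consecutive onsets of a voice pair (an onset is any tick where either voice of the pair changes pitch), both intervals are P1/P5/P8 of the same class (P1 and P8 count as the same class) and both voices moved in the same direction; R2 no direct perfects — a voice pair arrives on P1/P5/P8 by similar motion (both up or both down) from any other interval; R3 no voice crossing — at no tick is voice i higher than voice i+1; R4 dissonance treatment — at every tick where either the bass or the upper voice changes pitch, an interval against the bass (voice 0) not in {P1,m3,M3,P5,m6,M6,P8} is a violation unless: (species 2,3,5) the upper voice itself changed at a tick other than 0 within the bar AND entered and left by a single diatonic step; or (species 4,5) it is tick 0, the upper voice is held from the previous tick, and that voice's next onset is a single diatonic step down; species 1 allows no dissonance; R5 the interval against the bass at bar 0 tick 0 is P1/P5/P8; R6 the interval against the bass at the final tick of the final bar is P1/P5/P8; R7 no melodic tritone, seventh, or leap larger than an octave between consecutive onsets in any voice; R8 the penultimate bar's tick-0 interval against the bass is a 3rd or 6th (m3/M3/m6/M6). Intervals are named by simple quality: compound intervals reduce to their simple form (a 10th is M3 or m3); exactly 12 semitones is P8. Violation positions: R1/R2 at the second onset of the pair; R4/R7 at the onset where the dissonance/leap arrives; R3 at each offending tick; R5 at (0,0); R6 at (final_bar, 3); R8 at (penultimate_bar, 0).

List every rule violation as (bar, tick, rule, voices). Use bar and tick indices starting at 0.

bar 0: v0=G3 v1=G4 downbeat P8
bar 1: v0=B3 v1=B3 downbeat P1
bar 2: v0=C4 v1=D4 downbeat M2
bar 3: v0=D4 v1=E4 downbeat M2
bar 4: v0=A3 v1=F4 downbeat m6
bar 5: v0=G3 v1=G4 downbeat P8
  -> R4 @ bar 2 tick 0 v(0, 1): C4/D4 M2 untreated
  -> R4 @ bar 3 tick 0 v(0, 1): D4/E4 M2 untreated
  -> R1 @ bar 5 tick 0 v(0, 1): A3/A4 P8 -> G3/G4 P8 similar

(2, 0, R4, (0, 1))
(3, 0, R4, (0, 1))
(5, 0, R1, (0, 1))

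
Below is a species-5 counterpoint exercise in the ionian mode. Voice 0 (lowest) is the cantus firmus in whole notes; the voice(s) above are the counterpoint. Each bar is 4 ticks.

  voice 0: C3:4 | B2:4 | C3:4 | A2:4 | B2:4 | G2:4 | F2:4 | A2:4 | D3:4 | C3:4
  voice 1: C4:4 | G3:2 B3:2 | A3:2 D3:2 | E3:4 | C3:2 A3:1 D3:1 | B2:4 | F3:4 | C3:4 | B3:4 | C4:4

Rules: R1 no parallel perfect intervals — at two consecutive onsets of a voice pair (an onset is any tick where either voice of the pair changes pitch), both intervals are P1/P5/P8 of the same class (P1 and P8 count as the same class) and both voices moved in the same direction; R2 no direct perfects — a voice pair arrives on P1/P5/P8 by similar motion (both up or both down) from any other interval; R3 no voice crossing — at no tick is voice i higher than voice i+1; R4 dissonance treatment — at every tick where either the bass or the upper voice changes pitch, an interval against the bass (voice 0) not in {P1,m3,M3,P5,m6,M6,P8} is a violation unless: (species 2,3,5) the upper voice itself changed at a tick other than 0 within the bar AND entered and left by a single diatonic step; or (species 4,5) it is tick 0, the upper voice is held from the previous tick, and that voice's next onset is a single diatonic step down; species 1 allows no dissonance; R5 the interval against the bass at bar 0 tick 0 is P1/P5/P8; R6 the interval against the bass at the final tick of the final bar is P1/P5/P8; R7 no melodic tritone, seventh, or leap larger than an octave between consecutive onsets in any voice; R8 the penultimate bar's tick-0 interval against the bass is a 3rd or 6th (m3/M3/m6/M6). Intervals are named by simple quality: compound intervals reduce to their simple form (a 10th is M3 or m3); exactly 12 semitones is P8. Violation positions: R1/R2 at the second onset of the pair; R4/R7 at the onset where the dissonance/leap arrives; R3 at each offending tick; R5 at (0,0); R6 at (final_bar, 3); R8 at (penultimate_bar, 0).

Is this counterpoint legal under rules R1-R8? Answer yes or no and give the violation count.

No (5 violations)

bar 0: v0=C3 v1=C4 (P8)
bar 1: v0=B2 v1=G3 (m6)
bar 2: v0=C3 v1=A3 (M6)
bar 3: v0=A2 v1=E3 (P5)
bar 4: v0=B2 v1=C3 (m2)
bar 5: v0=G2 v1=B2 (M3)
bar 6: v0=F2 v1=F3 (P8)
bar 7: v0=A2 v1=C3 (m3)
bar 8: v0=D3 v1=B3 (M6)
bar 9: v0=C3 v1=C4 (P8)
  R4 @ bar2.2: C3/D3 M2 untreated
  R4 @ bar4.0: B2/C3 m2 untreated
  R4 @ bar4.2: B2/A3 m7 untreated
  R7 @ bar6.0: B2->F3 leap 6st
  R7 @ bar8.0: C3->B3 leap 11st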